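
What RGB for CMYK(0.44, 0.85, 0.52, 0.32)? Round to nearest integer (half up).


R = 255 × (1-C) × (1-K) = 255 × 0.56 × 0.68 = 97.104 → 97
G = 255 × (1-M) × (1-K) = 255 × 0.15 × 0.68 = 26.01 → 26
B = 255 × (1-Y) × (1-K) = 255 × 0.48 × 0.68 = 83.232 → 83
= RGB(97, 26, 83)


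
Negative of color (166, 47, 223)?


Invert: (255-R, 255-G, 255-B)
R: 255-166 = 89
G: 255-47 = 208
B: 255-223 = 32
= RGB(89, 208, 32)


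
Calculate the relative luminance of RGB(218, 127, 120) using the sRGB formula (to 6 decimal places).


Linearize each channel (sRGB transfer function): c = v/255; c_lin = c/12.92 if c ≤ 0.04045, else ((c+0.055)/1.055)^2.4
  R: 218/255 ≈ 0.854902 > 0.04045 → ((0.854902+0.055)/1.055)^2.4 ≈ 0.701102
  G: 127/255 ≈ 0.498039 > 0.04045 → ((0.498039+0.055)/1.055)^2.4 ≈ 0.212231
  B: 120/255 ≈ 0.470588 > 0.04045 → ((0.470588+0.055)/1.055)^2.4 ≈ 0.187821
R_lin = 0.701102, G_lin = 0.212231, B_lin = 0.187821
L = 0.2126×R + 0.7152×G + 0.0722×B
L = 0.2126×0.701102 + 0.7152×0.212231 + 0.0722×0.187821
L ≈ 0.314402


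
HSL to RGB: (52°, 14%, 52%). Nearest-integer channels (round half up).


H=52°, S=0.14, L=0.52
C = (1-|2L-1|)×S = (1-|0.04|)×0.14 = 0.1344
H' = H/60 = 52/60 ≈ 0.8667; X = C×(1-|H' mod 2 - 1|) = 0.11648
m = L - C/2 = 0.52 - 0.0672 = 0.4528
Sector ⌊H'⌋ = 0 → (R',G',B') = (0.1344, 0.11648, 0.0)
RGB = ((R'+m)×255, (G'+m)×255, (B'+m)×255) = (149.736, 145.1664, 115.464)
Round half up → RGB(150, 145, 115)


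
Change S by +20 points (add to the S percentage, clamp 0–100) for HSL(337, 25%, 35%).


Original S = 25%
Adjustment = +20 percentage points
New S = 25 + (20) = 45
Clamp to [0, 100] → 45
= HSL(337°, 45%, 35%)


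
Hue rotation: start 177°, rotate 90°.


New hue = (H + rotation) mod 360
New hue = (177 + 90) mod 360
= 267 mod 360
= 267°


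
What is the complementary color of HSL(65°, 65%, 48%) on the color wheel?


Complement = opposite side of color wheel = hue + 180°
H' = (65 + 180) mod 360 = 245°
S and L unchanged.
= HSL(245°, 65%, 48%)


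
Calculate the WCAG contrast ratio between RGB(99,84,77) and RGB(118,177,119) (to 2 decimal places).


Linearize each sRGB channel c=v/255: c/12.92 if c ≤ 0.04045 else ((c+0.055)/1.055)^2.4
L = 0.2126×R_lin + 0.7152×G_lin + 0.0722×B_lin
Color 1 (99,84,77):
  R=99: 99/255≈0.3882 > 0.04045 → ((0.3882+0.055)/1.055)^2.4 ≈ 0.12477
  G=84: 84/255≈0.3294 > 0.04045 → ((0.3294+0.055)/1.055)^2.4 ≈ 0.08866
  B=77: 77/255≈0.3020 > 0.04045 → ((0.3020+0.055)/1.055)^2.4 ≈ 0.07421
  L1 = 0.2126×0.12477 + 0.7152×0.08866 + 0.0722×0.07421 ≈ 0.09529
Color 2 (118,177,119):
  R=118: 118/255≈0.4627 > 0.04045 → ((0.4627+0.055)/1.055)^2.4 ≈ 0.18116
  G=177: 177/255≈0.6941 > 0.04045 → ((0.6941+0.055)/1.055)^2.4 ≈ 0.43966
  B=119: 119/255≈0.4667 > 0.04045 → ((0.4667+0.055)/1.055)^2.4 ≈ 0.18447
  L2 = 0.2126×0.18116 + 0.7152×0.43966 + 0.0722×0.18447 ≈ 0.36628
Lighter = 0.36628, Darker = 0.09529
Ratio = (L_lighter + 0.05) / (L_darker + 0.05)
Ratio = (0.36628 + 0.05) / (0.09529 + 0.05) = 0.41628 / 0.14529 ≈ 2.8651
Ratio ≈ 2.87:1


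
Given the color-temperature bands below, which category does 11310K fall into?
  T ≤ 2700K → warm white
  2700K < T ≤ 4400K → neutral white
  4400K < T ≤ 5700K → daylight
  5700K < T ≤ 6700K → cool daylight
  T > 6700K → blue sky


Temperature: 11310K
11310K > 6700K → blue sky
Classification: blue sky


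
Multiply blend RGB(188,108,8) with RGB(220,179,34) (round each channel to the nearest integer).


Multiply: C = A×B/255, rounded to nearest integer
R: 188×220/255 = 41360/255 ≈ 162.196 → 162
G: 108×179/255 = 19332/255 ≈ 75.812 → 76
B: 8×34/255 = 272/255 ≈ 1.067 → 1
= RGB(162, 76, 1)


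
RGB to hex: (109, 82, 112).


R = 109 → 6D (hex)
G = 82 → 52 (hex)
B = 112 → 70 (hex)
Hex = #6D5270


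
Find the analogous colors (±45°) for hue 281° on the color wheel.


Base hue: 281°
Left analog: (281 - 45) mod 360 = 236°
Right analog: (281 + 45) mod 360 = 326°
Analogous hues = 236° and 326°


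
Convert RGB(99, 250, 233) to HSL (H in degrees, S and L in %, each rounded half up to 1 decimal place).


Normalize: R'=99/255≈0.3882, G'=250/255≈0.9804, B'=233/255≈0.9137
Max=250/255, Min=99/255, Δ=Max-Min=151/255
L = (Max+Min)/2 = (250+99)/510 = 349/510 = 0.68431… → L = 68.4%
L > 0.5 → S = Δ/(2-Max-Min) = 151/(510-250-99) = 151/161 = 0.93788… → S = 93.8%
(the 1/255 factors cancel in S and H, so raw channel differences can be used)
Max is G' → H = 60 × ((B-R)/Δ + 2) = 60 × ((233-99)/151 + 2)
  134/151 + 2 = 0.8874… + 2 = 2.8874…
  H = 60 × 2.8874… = 173.245…° → H = 173.2°
= HSL(173.2°, 93.8%, 68.4%)


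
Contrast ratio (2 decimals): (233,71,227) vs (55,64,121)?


Linearize each sRGB channel c=v/255: c/12.92 if c ≤ 0.04045 else ((c+0.055)/1.055)^2.4
L = 0.2126×R_lin + 0.7152×G_lin + 0.0722×B_lin
Color 1 (233,71,227):
  R=233: 233/255≈0.9137 > 0.04045 → ((0.9137+0.055)/1.055)^2.4 ≈ 0.81485
  G=71: 71/255≈0.2784 > 0.04045 → ((0.2784+0.055)/1.055)^2.4 ≈ 0.06301
  B=227: 227/255≈0.8902 > 0.04045 → ((0.8902+0.055)/1.055)^2.4 ≈ 0.76815
  L1 = 0.2126×0.81485 + 0.7152×0.06301 + 0.0722×0.76815 ≈ 0.27376
Color 2 (55,64,121):
  R=55: 55/255≈0.2157 > 0.04045 → ((0.2157+0.055)/1.055)^2.4 ≈ 0.03820
  G=64: 64/255≈0.2510 > 0.04045 → ((0.2510+0.055)/1.055)^2.4 ≈ 0.05127
  B=121: 121/255≈0.4745 > 0.04045 → ((0.4745+0.055)/1.055)^2.4 ≈ 0.19120
  L2 = 0.2126×0.03820 + 0.7152×0.05127 + 0.0722×0.19120 ≈ 0.05859
Lighter = 0.27376, Darker = 0.05859
Ratio = (L_lighter + 0.05) / (L_darker + 0.05)
Ratio = (0.27376 + 0.05) / (0.05859 + 0.05) = 0.32376 / 0.10859 ≈ 2.9814
Ratio ≈ 2.98:1


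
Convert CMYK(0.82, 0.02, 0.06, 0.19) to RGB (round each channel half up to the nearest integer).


R = 255 × (1-C) × (1-K) = 255 × 0.18 × 0.81 = 37.179 → 37
G = 255 × (1-M) × (1-K) = 255 × 0.98 × 0.81 = 202.419 → 202
B = 255 × (1-Y) × (1-K) = 255 × 0.94 × 0.81 = 194.157 → 194
= RGB(37, 202, 194)


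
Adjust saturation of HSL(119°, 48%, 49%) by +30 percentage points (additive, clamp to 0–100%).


Original S = 48%
Adjustment = +30 percentage points
New S = 48 + (30) = 78
Clamp to [0, 100] → 78
= HSL(119°, 78%, 49%)


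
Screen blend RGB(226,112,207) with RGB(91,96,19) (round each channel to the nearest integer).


Screen: C = 255 - (255-A)×(255-B)/255, rounded to nearest integer
R: 255 - (255-226)×(255-91)/255 = 255 - 4756/255 ≈ 255 - 18.651 = 236.349 → 236
G: 255 - (255-112)×(255-96)/255 = 255 - 22737/255 ≈ 255 - 89.165 = 165.835 → 166
B: 255 - (255-207)×(255-19)/255 = 255 - 11328/255 ≈ 255 - 44.424 = 210.576 → 211
= RGB(236, 166, 211)


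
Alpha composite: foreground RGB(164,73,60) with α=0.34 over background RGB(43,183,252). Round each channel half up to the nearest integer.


C = α×F + (1-α)×B, with 1-α = 0.66
R: 0.34×164 + 0.66×43 = 55.76 + 28.38 = 84.14 → 84
G: 0.34×73 + 0.66×183 = 24.82 + 120.78 = 145.60 → 146
B: 0.34×60 + 0.66×252 = 20.40 + 166.32 = 186.72 → 187
= RGB(84, 146, 187)


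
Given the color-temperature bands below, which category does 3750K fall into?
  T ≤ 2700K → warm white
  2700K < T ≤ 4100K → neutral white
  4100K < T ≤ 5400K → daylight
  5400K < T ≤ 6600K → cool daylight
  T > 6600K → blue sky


Temperature: 3750K
2700K < 3750K ≤ 4100K → neutral white
Classification: neutral white


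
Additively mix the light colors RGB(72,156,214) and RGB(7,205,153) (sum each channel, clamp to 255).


Additive: each channel = min(255, C₁+C₂)
R: 72+7 = 79 → 79
G: 156+205 = 361 → 255
B: 214+153 = 367 → 255
= RGB(79, 255, 255)


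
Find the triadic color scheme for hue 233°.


Triadic: equally spaced at 120° intervals
H1 = 233°
H2 = (233 + 120) mod 360 = 353°
H3 = (233 + 240) mod 360 = 113°
Triadic = 233°, 353°, 113°


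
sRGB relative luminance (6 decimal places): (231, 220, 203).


Linearize each channel (sRGB transfer function): c = v/255; c_lin = c/12.92 if c ≤ 0.04045, else ((c+0.055)/1.055)^2.4
  R: 231/255 ≈ 0.905882 > 0.04045 → ((0.905882+0.055)/1.055)^2.4 ≈ 0.799103
  G: 220/255 ≈ 0.862745 > 0.04045 → ((0.862745+0.055)/1.055)^2.4 ≈ 0.715694
  B: 203/255 ≈ 0.796078 > 0.04045 → ((0.796078+0.055)/1.055)^2.4 ≈ 0.597202
R_lin = 0.799103, G_lin = 0.715694, B_lin = 0.597202
L = 0.2126×R + 0.7152×G + 0.0722×B
L = 0.2126×0.799103 + 0.7152×0.715694 + 0.0722×0.597202
L ≈ 0.724871


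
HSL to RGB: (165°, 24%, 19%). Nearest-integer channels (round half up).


H=165°, S=0.24, L=0.19
C = (1-|2L-1|)×S = (1-|-0.62|)×0.24 = 0.0912
H' = H/60 = 165/60 ≈ 2.7500; X = C×(1-|H' mod 2 - 1|) = 0.0684
m = L - C/2 = 0.19 - 0.0456 = 0.1444
Sector ⌊H'⌋ = 2 → (R',G',B') = (0.0, 0.0912, 0.0684)
RGB = ((R'+m)×255, (G'+m)×255, (B'+m)×255) = (36.822, 60.078, 54.264)
Round half up → RGB(37, 60, 54)


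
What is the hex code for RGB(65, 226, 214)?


R = 65 → 41 (hex)
G = 226 → E2 (hex)
B = 214 → D6 (hex)
Hex = #41E2D6


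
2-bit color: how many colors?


Colors = 2^bits = 2^2
= 4 colors


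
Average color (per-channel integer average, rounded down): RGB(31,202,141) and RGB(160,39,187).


Midpoint: each channel = ⌊(C₁+C₂)/2⌋
R: ⌊(31+160)/2⌋ = 95
G: ⌊(202+39)/2⌋ = 120
B: ⌊(141+187)/2⌋ = 164
= RGB(95, 120, 164)


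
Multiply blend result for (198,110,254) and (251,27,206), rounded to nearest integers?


Multiply: C = A×B/255, rounded to nearest integer
R: 198×251/255 = 49698/255 ≈ 194.894 → 195
G: 110×27/255 = 2970/255 ≈ 11.647 → 12
B: 254×206/255 = 52324/255 ≈ 205.192 → 205
= RGB(195, 12, 205)


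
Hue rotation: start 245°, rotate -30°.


New hue = (H + rotation) mod 360
New hue = (245 -30) mod 360
= 215 mod 360
= 215°


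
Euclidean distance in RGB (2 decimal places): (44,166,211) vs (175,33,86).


d = √[(R₁-R₂)² + (G₁-G₂)² + (B₁-B₂)²]
d = √[(44-175)² + (166-33)² + (211-86)²]
d = √[17161 + 17689 + 15625]
d = √50475
d ≈ 224.67


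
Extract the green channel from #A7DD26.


Color: #A7DD26
R = A7 = 167
G = DD = 221
B = 26 = 38
Green = 221


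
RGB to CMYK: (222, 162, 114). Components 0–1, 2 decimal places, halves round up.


R'=222/255≈0.8706, G'=162/255≈0.6353, B'=114/255≈0.4471
K = 1 - max(R',G',B') = 1 - 222/255 = 33/255 = 0.12941… → 0.13
(1-R'-K)/(1-K) simplifies to (max-R)/max with max = 222:
C = (222-222)/222 = 0/222 = 0 → 0.00
M = (222-162)/222 = 60/222 = 0.27027… → 0.27
Y = (222-114)/222 = 108/222 = 0.48648… → 0.49
= CMYK(0.00, 0.27, 0.49, 0.13)


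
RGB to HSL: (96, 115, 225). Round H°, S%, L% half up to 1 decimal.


Normalize: R'=96/255≈0.3765, G'=115/255≈0.4510, B'=225/255≈0.8824
Max=225/255, Min=96/255, Δ=Max-Min=129/255
L = (Max+Min)/2 = (225+96)/510 = 321/510 = 0.62941… → L = 62.9%
L > 0.5 → S = Δ/(2-Max-Min) = 129/(510-225-96) = 129/189 = 0.68253… → S = 68.3%
(the 1/255 factors cancel in S and H, so raw channel differences can be used)
Max is B' → H = 60 × ((R-G)/Δ + 4) = 60 × ((96-115)/129 + 4)
  -19/129 + 4 = -0.1472… + 4 = 3.8527…
  H = 60 × 3.8527… = 231.162…° → H = 231.2°
= HSL(231.2°, 68.3%, 62.9%)


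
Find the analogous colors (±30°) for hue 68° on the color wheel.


Base hue: 68°
Left analog: (68 - 30) mod 360 = 38°
Right analog: (68 + 30) mod 360 = 98°
Analogous hues = 38° and 98°


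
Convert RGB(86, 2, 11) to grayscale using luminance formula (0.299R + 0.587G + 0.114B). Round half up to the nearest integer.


Gray = 0.299×R + 0.587×G + 0.114×B
Gray = 0.299×86 + 0.587×2 + 0.114×11
Gray = 25.714 + 1.174 + 1.254
Gray = 28.142 → round half up → 28
Gray = 28


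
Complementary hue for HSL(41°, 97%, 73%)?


Complement = opposite side of color wheel = hue + 180°
H' = (41 + 180) mod 360 = 221°
S and L unchanged.
= HSL(221°, 97%, 73%)


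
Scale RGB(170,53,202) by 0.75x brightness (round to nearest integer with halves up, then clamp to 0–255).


Multiply each channel by 0.75, round half up, clamp to [0, 255]
R: 170×0.75 = 127.5 → round → 128
G: 53×0.75 = 39.75 → round → 40
B: 202×0.75 = 151.5 → round → 152
= RGB(128, 40, 152)


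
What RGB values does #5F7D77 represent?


5F → 95 (R)
7D → 125 (G)
77 → 119 (B)
= RGB(95, 125, 119)


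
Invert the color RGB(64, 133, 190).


Invert: (255-R, 255-G, 255-B)
R: 255-64 = 191
G: 255-133 = 122
B: 255-190 = 65
= RGB(191, 122, 65)


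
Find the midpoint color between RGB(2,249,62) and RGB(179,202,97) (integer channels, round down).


Midpoint: each channel = ⌊(C₁+C₂)/2⌋
R: ⌊(2+179)/2⌋ = 90
G: ⌊(249+202)/2⌋ = 225
B: ⌊(62+97)/2⌋ = 79
= RGB(90, 225, 79)


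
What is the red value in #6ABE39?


Color: #6ABE39
R = 6A = 106
G = BE = 190
B = 39 = 57
Red = 106


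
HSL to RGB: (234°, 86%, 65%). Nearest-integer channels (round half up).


H=234°, S=0.86, L=0.65
C = (1-|2L-1|)×S = (1-|0.30|)×0.86 = 0.602
H' = H/60 = 234/60 ≈ 3.9000; X = C×(1-|H' mod 2 - 1|) = 0.0602
m = L - C/2 = 0.65 - 0.301 = 0.349
Sector ⌊H'⌋ = 3 → (R',G',B') = (0.0, 0.0602, 0.602)
RGB = ((R'+m)×255, (G'+m)×255, (B'+m)×255) = (88.995, 104.346, 242.505)
Round half up → RGB(89, 104, 243)


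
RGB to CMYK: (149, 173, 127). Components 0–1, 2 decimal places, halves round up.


R'=149/255≈0.5843, G'=173/255≈0.6784, B'=127/255≈0.4980
K = 1 - max(R',G',B') = 1 - 173/255 = 82/255 = 0.32156… → 0.32
(1-R'-K)/(1-K) simplifies to (max-R)/max with max = 173:
C = (173-149)/173 = 24/173 = 0.13872… → 0.14
M = (173-173)/173 = 0/173 = 0 → 0.00
Y = (173-127)/173 = 46/173 = 0.26589… → 0.27
= CMYK(0.14, 0.00, 0.27, 0.32)


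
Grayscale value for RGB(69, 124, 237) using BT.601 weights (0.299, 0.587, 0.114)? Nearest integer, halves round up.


Gray = 0.299×R + 0.587×G + 0.114×B
Gray = 0.299×69 + 0.587×124 + 0.114×237
Gray = 20.631 + 72.788 + 27.018
Gray = 120.437 → round half up → 120
Gray = 120


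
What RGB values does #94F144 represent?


94 → 148 (R)
F1 → 241 (G)
44 → 68 (B)
= RGB(148, 241, 68)


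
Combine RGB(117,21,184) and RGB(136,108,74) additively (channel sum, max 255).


Additive: each channel = min(255, C₁+C₂)
R: 117+136 = 253 → 253
G: 21+108 = 129 → 129
B: 184+74 = 258 → 255
= RGB(253, 129, 255)


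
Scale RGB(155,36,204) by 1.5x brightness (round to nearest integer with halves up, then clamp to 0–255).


Multiply each channel by 1.5, round half up, clamp to [0, 255]
R: 155×1.5 = 232.5 → round → 233
G: 36×1.5 = 54
B: 204×1.5 = 306 → clamp → 255
= RGB(233, 54, 255)


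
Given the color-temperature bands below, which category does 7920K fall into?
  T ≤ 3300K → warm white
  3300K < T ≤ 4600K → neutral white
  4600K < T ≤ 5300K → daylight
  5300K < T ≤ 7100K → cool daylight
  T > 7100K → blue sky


Temperature: 7920K
7920K > 7100K → blue sky
Classification: blue sky


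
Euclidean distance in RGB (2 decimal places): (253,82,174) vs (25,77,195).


d = √[(R₁-R₂)² + (G₁-G₂)² + (B₁-B₂)²]
d = √[(253-25)² + (82-77)² + (174-195)²]
d = √[51984 + 25 + 441]
d = √52450
d ≈ 229.02


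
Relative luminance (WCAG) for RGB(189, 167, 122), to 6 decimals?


Linearize each channel (sRGB transfer function): c = v/255; c_lin = c/12.92 if c ≤ 0.04045, else ((c+0.055)/1.055)^2.4
  R: 189/255 ≈ 0.741176 > 0.04045 → ((0.741176+0.055)/1.055)^2.4 ≈ 0.508881
  G: 167/255 ≈ 0.654902 > 0.04045 → ((0.654902+0.055)/1.055)^2.4 ≈ 0.386429
  B: 122/255 ≈ 0.478431 > 0.04045 → ((0.478431+0.055)/1.055)^2.4 ≈ 0.194618
R_lin = 0.508881, G_lin = 0.386429, B_lin = 0.194618
L = 0.2126×R + 0.7152×G + 0.0722×B
L = 0.2126×0.508881 + 0.7152×0.386429 + 0.0722×0.194618
L ≈ 0.398614


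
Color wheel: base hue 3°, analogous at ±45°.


Base hue: 3°
Left analog: (3 - 45) mod 360 = 318°
Right analog: (3 + 45) mod 360 = 48°
Analogous hues = 318° and 48°


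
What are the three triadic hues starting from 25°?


Triadic: equally spaced at 120° intervals
H1 = 25°
H2 = (25 + 120) mod 360 = 145°
H3 = (25 + 240) mod 360 = 265°
Triadic = 25°, 145°, 265°


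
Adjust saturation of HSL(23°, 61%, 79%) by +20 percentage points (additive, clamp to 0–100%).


Original S = 61%
Adjustment = +20 percentage points
New S = 61 + (20) = 81
Clamp to [0, 100] → 81
= HSL(23°, 81%, 79%)


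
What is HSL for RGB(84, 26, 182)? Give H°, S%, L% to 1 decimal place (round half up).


Normalize: R'=84/255≈0.3294, G'=26/255≈0.1020, B'=182/255≈0.7137
Max=182/255, Min=26/255, Δ=Max-Min=156/255
L = (Max+Min)/2 = (182+26)/510 = 208/510 = 0.40784… → L = 40.8%
L ≤ 0.5 → S = Δ/(Max+Min) = 156/(182+26) = 156/208 = 0.75 → S = 75.0%
(the 1/255 factors cancel in S and H, so raw channel differences can be used)
Max is B' → H = 60 × ((R-G)/Δ + 4) = 60 × ((84-26)/156 + 4)
  58/156 + 4 = 0.3717… + 4 = 4.3717…
  H = 60 × 4.3717… = 262.307…° → H = 262.3°
= HSL(262.3°, 75.0%, 40.8%)


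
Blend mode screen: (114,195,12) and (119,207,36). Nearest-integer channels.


Screen: C = 255 - (255-A)×(255-B)/255, rounded to nearest integer
R: 255 - (255-114)×(255-119)/255 = 255 - 19176/255 ≈ 255 - 75.200 = 179.800 → 180
G: 255 - (255-195)×(255-207)/255 = 255 - 2880/255 ≈ 255 - 11.294 = 243.706 → 244
B: 255 - (255-12)×(255-36)/255 = 255 - 53217/255 ≈ 255 - 208.694 = 46.306 → 46
= RGB(180, 244, 46)


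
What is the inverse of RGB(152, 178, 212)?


Invert: (255-R, 255-G, 255-B)
R: 255-152 = 103
G: 255-178 = 77
B: 255-212 = 43
= RGB(103, 77, 43)


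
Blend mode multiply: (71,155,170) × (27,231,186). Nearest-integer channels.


Multiply: C = A×B/255, rounded to nearest integer
R: 71×27/255 = 1917/255 ≈ 7.518 → 8
G: 155×231/255 = 35805/255 ≈ 140.412 → 140
B: 170×186/255 = 31620/255 ≈ 124.000 → 124
= RGB(8, 140, 124)


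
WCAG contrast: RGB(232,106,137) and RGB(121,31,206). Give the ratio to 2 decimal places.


Linearize each sRGB channel c=v/255: c/12.92 if c ≤ 0.04045 else ((c+0.055)/1.055)^2.4
L = 0.2126×R_lin + 0.7152×G_lin + 0.0722×B_lin
Color 1 (232,106,137):
  R=232: 232/255≈0.9098 > 0.04045 → ((0.9098+0.055)/1.055)^2.4 ≈ 0.80695
  G=106: 106/255≈0.4157 > 0.04045 → ((0.4157+0.055)/1.055)^2.4 ≈ 0.14413
  B=137: 137/255≈0.5373 > 0.04045 → ((0.5373+0.055)/1.055)^2.4 ≈ 0.25016
  L1 = 0.2126×0.80695 + 0.7152×0.14413 + 0.0722×0.25016 ≈ 0.29270
Color 2 (121,31,206):
  R=121: 121/255≈0.4745 > 0.04045 → ((0.4745+0.055)/1.055)^2.4 ≈ 0.19120
  G=31: 31/255≈0.1216 > 0.04045 → ((0.1216+0.055)/1.055)^2.4 ≈ 0.01370
  B=206: 206/255≈0.8078 > 0.04045 → ((0.8078+0.055)/1.055)^2.4 ≈ 0.61721
  L2 = 0.2126×0.19120 + 0.7152×0.01370 + 0.0722×0.61721 ≈ 0.09501
Lighter = 0.29270, Darker = 0.09501
Ratio = (L_lighter + 0.05) / (L_darker + 0.05)
Ratio = (0.29270 + 0.05) / (0.09501 + 0.05) = 0.34270 / 0.14501 ≈ 2.3633
Ratio ≈ 2.36:1


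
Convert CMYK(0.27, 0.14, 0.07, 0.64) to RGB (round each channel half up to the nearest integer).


R = 255 × (1-C) × (1-K) = 255 × 0.73 × 0.36 = 67.014 → 67
G = 255 × (1-M) × (1-K) = 255 × 0.86 × 0.36 = 78.948 → 79
B = 255 × (1-Y) × (1-K) = 255 × 0.93 × 0.36 = 85.374 → 85
= RGB(67, 79, 85)


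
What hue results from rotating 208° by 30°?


New hue = (H + rotation) mod 360
New hue = (208 + 30) mod 360
= 238 mod 360
= 238°


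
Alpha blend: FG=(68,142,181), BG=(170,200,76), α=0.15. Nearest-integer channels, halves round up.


C = α×F + (1-α)×B, with 1-α = 0.85
R: 0.15×68 + 0.85×170 = 10.20 + 144.50 = 154.70 → 155
G: 0.15×142 + 0.85×200 = 21.30 + 170.00 = 191.30 → 191
B: 0.15×181 + 0.85×76 = 27.15 + 64.60 = 91.75 → 92
= RGB(155, 191, 92)


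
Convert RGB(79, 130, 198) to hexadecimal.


R = 79 → 4F (hex)
G = 130 → 82 (hex)
B = 198 → C6 (hex)
Hex = #4F82C6


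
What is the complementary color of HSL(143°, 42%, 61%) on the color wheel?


Complement = opposite side of color wheel = hue + 180°
H' = (143 + 180) mod 360 = 323°
S and L unchanged.
= HSL(323°, 42%, 61%)


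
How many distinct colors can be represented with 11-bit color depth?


Colors = 2^bits = 2^11
= 2,048 colors


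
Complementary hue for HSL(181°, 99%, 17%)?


Complement = opposite side of color wheel = hue + 180°
H' = (181 + 180) mod 360 = 1°
S and L unchanged.
= HSL(1°, 99%, 17%)


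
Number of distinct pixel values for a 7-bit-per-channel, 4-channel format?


Total bits = 7 bits/channel × 4 channels = 28 bits
Distinct pixel values = 2^28
= 268,435,456 pixel values


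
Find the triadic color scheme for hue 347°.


Triadic: equally spaced at 120° intervals
H1 = 347°
H2 = (347 + 120) mod 360 = 107°
H3 = (347 + 240) mod 360 = 227°
Triadic = 347°, 107°, 227°


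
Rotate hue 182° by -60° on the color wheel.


New hue = (H + rotation) mod 360
New hue = (182 -60) mod 360
= 122 mod 360
= 122°


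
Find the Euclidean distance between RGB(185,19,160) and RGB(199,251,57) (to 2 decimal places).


d = √[(R₁-R₂)² + (G₁-G₂)² + (B₁-B₂)²]
d = √[(185-199)² + (19-251)² + (160-57)²]
d = √[196 + 53824 + 10609]
d = √64629
d ≈ 254.22


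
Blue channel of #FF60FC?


Color: #FF60FC
R = FF = 255
G = 60 = 96
B = FC = 252
Blue = 252


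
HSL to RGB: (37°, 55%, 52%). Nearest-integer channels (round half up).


H=37°, S=0.55, L=0.52
C = (1-|2L-1|)×S = (1-|0.04|)×0.55 = 0.528
H' = H/60 = 37/60 ≈ 0.6167; X = C×(1-|H' mod 2 - 1|) = 0.3256
m = L - C/2 = 0.52 - 0.264 = 0.256
Sector ⌊H'⌋ = 0 → (R',G',B') = (0.528, 0.3256, 0.0)
RGB = ((R'+m)×255, (G'+m)×255, (B'+m)×255) = (199.92, 148.308, 65.28)
Round half up → RGB(200, 148, 65)


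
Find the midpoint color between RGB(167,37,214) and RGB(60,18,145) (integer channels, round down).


Midpoint: each channel = ⌊(C₁+C₂)/2⌋
R: ⌊(167+60)/2⌋ = 113
G: ⌊(37+18)/2⌋ = 27
B: ⌊(214+145)/2⌋ = 179
= RGB(113, 27, 179)


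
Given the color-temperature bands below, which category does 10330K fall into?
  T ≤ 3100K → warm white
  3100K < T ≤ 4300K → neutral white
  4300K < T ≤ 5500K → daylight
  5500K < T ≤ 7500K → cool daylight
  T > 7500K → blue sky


Temperature: 10330K
10330K > 7500K → blue sky
Classification: blue sky


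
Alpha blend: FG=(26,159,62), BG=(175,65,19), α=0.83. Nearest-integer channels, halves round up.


C = α×F + (1-α)×B, with 1-α = 0.17
R: 0.83×26 + 0.17×175 = 21.58 + 29.75 = 51.33 → 51
G: 0.83×159 + 0.17×65 = 131.97 + 11.05 = 143.02 → 143
B: 0.83×62 + 0.17×19 = 51.46 + 3.23 = 54.69 → 55
= RGB(51, 143, 55)


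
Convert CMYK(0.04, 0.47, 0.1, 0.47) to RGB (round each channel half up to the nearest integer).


R = 255 × (1-C) × (1-K) = 255 × 0.96 × 0.53 = 129.744 → 130
G = 255 × (1-M) × (1-K) = 255 × 0.53 × 0.53 = 71.6295 → 72
B = 255 × (1-Y) × (1-K) = 255 × 0.90 × 0.53 = 121.635 → 122
= RGB(130, 72, 122)


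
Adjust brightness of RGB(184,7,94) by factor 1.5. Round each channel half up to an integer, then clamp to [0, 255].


Multiply each channel by 1.5, round half up, clamp to [0, 255]
R: 184×1.5 = 276 → clamp → 255
G: 7×1.5 = 10.5 → round → 11
B: 94×1.5 = 141
= RGB(255, 11, 141)


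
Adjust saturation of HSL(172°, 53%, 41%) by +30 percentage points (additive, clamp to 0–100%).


Original S = 53%
Adjustment = +30 percentage points
New S = 53 + (30) = 83
Clamp to [0, 100] → 83
= HSL(172°, 83%, 41%)


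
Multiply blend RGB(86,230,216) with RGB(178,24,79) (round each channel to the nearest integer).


Multiply: C = A×B/255, rounded to nearest integer
R: 86×178/255 = 15308/255 ≈ 60.031 → 60
G: 230×24/255 = 5520/255 ≈ 21.647 → 22
B: 216×79/255 = 17064/255 ≈ 66.918 → 67
= RGB(60, 22, 67)


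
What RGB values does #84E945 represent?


84 → 132 (R)
E9 → 233 (G)
45 → 69 (B)
= RGB(132, 233, 69)


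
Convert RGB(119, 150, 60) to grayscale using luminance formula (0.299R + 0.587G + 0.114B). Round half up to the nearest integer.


Gray = 0.299×R + 0.587×G + 0.114×B
Gray = 0.299×119 + 0.587×150 + 0.114×60
Gray = 35.581 + 88.050 + 6.840
Gray = 130.471 → round half up → 130
Gray = 130


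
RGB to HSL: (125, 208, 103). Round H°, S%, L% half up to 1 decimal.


Normalize: R'=125/255≈0.4902, G'=208/255≈0.8157, B'=103/255≈0.4039
Max=208/255, Min=103/255, Δ=Max-Min=105/255
L = (Max+Min)/2 = (208+103)/510 = 311/510 = 0.60980… → L = 61.0%
L > 0.5 → S = Δ/(2-Max-Min) = 105/(510-208-103) = 105/199 = 0.52763… → S = 52.8%
(the 1/255 factors cancel in S and H, so raw channel differences can be used)
Max is G' → H = 60 × ((B-R)/Δ + 2) = 60 × ((103-125)/105 + 2)
  -22/105 + 2 = -0.2095… + 2 = 1.7904…
  H = 60 × 1.7904… = 107.428…° → H = 107.4°
= HSL(107.4°, 52.8%, 61.0%)


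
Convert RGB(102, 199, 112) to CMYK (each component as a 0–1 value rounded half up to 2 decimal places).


R'=102/255≈0.4000, G'=199/255≈0.7804, B'=112/255≈0.4392
K = 1 - max(R',G',B') = 1 - 199/255 = 56/255 = 0.21960… → 0.22
(1-R'-K)/(1-K) simplifies to (max-R)/max with max = 199:
C = (199-102)/199 = 97/199 = 0.48743… → 0.49
M = (199-199)/199 = 0/199 = 0 → 0.00
Y = (199-112)/199 = 87/199 = 0.43718… → 0.44
= CMYK(0.49, 0.00, 0.44, 0.22)


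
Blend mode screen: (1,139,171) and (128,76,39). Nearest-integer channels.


Screen: C = 255 - (255-A)×(255-B)/255, rounded to nearest integer
R: 255 - (255-1)×(255-128)/255 = 255 - 32258/255 ≈ 255 - 126.502 = 128.498 → 128
G: 255 - (255-139)×(255-76)/255 = 255 - 20764/255 ≈ 255 - 81.427 = 173.573 → 174
B: 255 - (255-171)×(255-39)/255 = 255 - 18144/255 ≈ 255 - 71.153 = 183.847 → 184
= RGB(128, 174, 184)


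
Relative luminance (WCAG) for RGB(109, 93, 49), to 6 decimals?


Linearize each channel (sRGB transfer function): c = v/255; c_lin = c/12.92 if c ≤ 0.04045, else ((c+0.055)/1.055)^2.4
  R: 109/255 ≈ 0.427451 > 0.04045 → ((0.427451+0.055)/1.055)^2.4 ≈ 0.152926
  G: 93/255 ≈ 0.364706 > 0.04045 → ((0.364706+0.055)/1.055)^2.4 ≈ 0.109462
  B: 49/255 ≈ 0.192157 > 0.04045 → ((0.192157+0.055)/1.055)^2.4 ≈ 0.030713
R_lin = 0.152926, G_lin = 0.109462, B_lin = 0.030713
L = 0.2126×R + 0.7152×G + 0.0722×B
L = 0.2126×0.152926 + 0.7152×0.109462 + 0.0722×0.030713
L ≈ 0.113017


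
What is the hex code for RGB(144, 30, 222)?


R = 144 → 90 (hex)
G = 30 → 1E (hex)
B = 222 → DE (hex)
Hex = #901EDE


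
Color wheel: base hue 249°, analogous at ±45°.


Base hue: 249°
Left analog: (249 - 45) mod 360 = 204°
Right analog: (249 + 45) mod 360 = 294°
Analogous hues = 204° and 294°


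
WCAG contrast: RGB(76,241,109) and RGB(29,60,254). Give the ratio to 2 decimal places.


Linearize each sRGB channel c=v/255: c/12.92 if c ≤ 0.04045 else ((c+0.055)/1.055)^2.4
L = 0.2126×R_lin + 0.7152×G_lin + 0.0722×B_lin
Color 1 (76,241,109):
  R=76: 76/255≈0.2980 > 0.04045 → ((0.2980+0.055)/1.055)^2.4 ≈ 0.07227
  G=241: 241/255≈0.9451 > 0.04045 → ((0.9451+0.055)/1.055)^2.4 ≈ 0.87962
  B=109: 109/255≈0.4275 > 0.04045 → ((0.4275+0.055)/1.055)^2.4 ≈ 0.15293
  L1 = 0.2126×0.07227 + 0.7152×0.87962 + 0.0722×0.15293 ≈ 0.65551
Color 2 (29,60,254):
  R=29: 29/255≈0.1137 > 0.04045 → ((0.1137+0.055)/1.055)^2.4 ≈ 0.01229
  G=60: 60/255≈0.2353 > 0.04045 → ((0.2353+0.055)/1.055)^2.4 ≈ 0.04519
  B=254: 254/255≈0.9961 > 0.04045 → ((0.9961+0.055)/1.055)^2.4 ≈ 0.99110
  L2 = 0.2126×0.01229 + 0.7152×0.04519 + 0.0722×0.99110 ≈ 0.10649
Lighter = 0.65551, Darker = 0.10649
Ratio = (L_lighter + 0.05) / (L_darker + 0.05)
Ratio = (0.65551 + 0.05) / (0.10649 + 0.05) = 0.70551 / 0.15649 ≈ 4.5084
Ratio ≈ 4.51:1


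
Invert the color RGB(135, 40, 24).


Invert: (255-R, 255-G, 255-B)
R: 255-135 = 120
G: 255-40 = 215
B: 255-24 = 231
= RGB(120, 215, 231)


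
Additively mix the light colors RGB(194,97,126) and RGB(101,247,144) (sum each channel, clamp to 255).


Additive: each channel = min(255, C₁+C₂)
R: 194+101 = 295 → 255
G: 97+247 = 344 → 255
B: 126+144 = 270 → 255
= RGB(255, 255, 255)


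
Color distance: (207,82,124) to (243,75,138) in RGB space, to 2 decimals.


d = √[(R₁-R₂)² + (G₁-G₂)² + (B₁-B₂)²]
d = √[(207-243)² + (82-75)² + (124-138)²]
d = √[1296 + 49 + 196]
d = √1541
d ≈ 39.26


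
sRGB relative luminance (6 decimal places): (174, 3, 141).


Linearize each channel (sRGB transfer function): c = v/255; c_lin = c/12.92 if c ≤ 0.04045, else ((c+0.055)/1.055)^2.4
  R: 174/255 ≈ 0.682353 > 0.04045 → ((0.682353+0.055)/1.055)^2.4 ≈ 0.423268
  G: 3/255 ≈ 0.011765 ≤ 0.04045 → 0.011765/12.92 ≈ 0.000911
  B: 141/255 ≈ 0.552941 > 0.04045 → ((0.552941+0.055)/1.055)^2.4 ≈ 0.266356
R_lin = 0.423268, G_lin = 0.000911, B_lin = 0.266356
L = 0.2126×R + 0.7152×G + 0.0722×B
L = 0.2126×0.423268 + 0.7152×0.000911 + 0.0722×0.266356
L ≈ 0.109869


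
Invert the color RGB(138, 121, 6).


Invert: (255-R, 255-G, 255-B)
R: 255-138 = 117
G: 255-121 = 134
B: 255-6 = 249
= RGB(117, 134, 249)


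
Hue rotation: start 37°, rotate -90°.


New hue = (H + rotation) mod 360
New hue = (37 -90) mod 360
= -53 mod 360
= 307°


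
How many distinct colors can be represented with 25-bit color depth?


Colors = 2^bits = 2^25
= 33,554,432 colors


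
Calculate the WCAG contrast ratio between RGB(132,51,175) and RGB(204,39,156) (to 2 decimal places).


Linearize each sRGB channel c=v/255: c/12.92 if c ≤ 0.04045 else ((c+0.055)/1.055)^2.4
L = 0.2126×R_lin + 0.7152×G_lin + 0.0722×B_lin
Color 1 (132,51,175):
  R=132: 132/255≈0.5176 > 0.04045 → ((0.5176+0.055)/1.055)^2.4 ≈ 0.23074
  G=51: 51/255≈0.2000 > 0.04045 → ((0.2000+0.055)/1.055)^2.4 ≈ 0.03310
  B=175: 175/255≈0.6863 > 0.04045 → ((0.6863+0.055)/1.055)^2.4 ≈ 0.42869
  L1 = 0.2126×0.23074 + 0.7152×0.03310 + 0.0722×0.42869 ≈ 0.10368
Color 2 (204,39,156):
  R=204: 204/255≈0.8000 > 0.04045 → ((0.8000+0.055)/1.055)^2.4 ≈ 0.60383
  G=39: 39/255≈0.1529 > 0.04045 → ((0.1529+0.055)/1.055)^2.4 ≈ 0.02029
  B=156: 156/255≈0.6118 > 0.04045 → ((0.6118+0.055)/1.055)^2.4 ≈ 0.33245
  L2 = 0.2126×0.60383 + 0.7152×0.02029 + 0.0722×0.33245 ≈ 0.16689
Lighter = 0.16689, Darker = 0.10368
Ratio = (L_lighter + 0.05) / (L_darker + 0.05)
Ratio = (0.16689 + 0.05) / (0.10368 + 0.05) = 0.21689 / 0.15368 ≈ 1.4113
Ratio ≈ 1.41:1


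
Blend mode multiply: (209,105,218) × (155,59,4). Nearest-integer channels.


Multiply: C = A×B/255, rounded to nearest integer
R: 209×155/255 = 32395/255 ≈ 127.039 → 127
G: 105×59/255 = 6195/255 ≈ 24.294 → 24
B: 218×4/255 = 872/255 ≈ 3.420 → 3
= RGB(127, 24, 3)


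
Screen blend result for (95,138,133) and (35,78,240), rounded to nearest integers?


Screen: C = 255 - (255-A)×(255-B)/255, rounded to nearest integer
R: 255 - (255-95)×(255-35)/255 = 255 - 35200/255 ≈ 255 - 138.039 = 116.961 → 117
G: 255 - (255-138)×(255-78)/255 = 255 - 20709/255 ≈ 255 - 81.212 = 173.788 → 174
B: 255 - (255-133)×(255-240)/255 = 255 - 1830/255 ≈ 255 - 7.176 = 247.824 → 248
= RGB(117, 174, 248)


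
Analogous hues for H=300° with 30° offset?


Base hue: 300°
Left analog: (300 - 30) mod 360 = 270°
Right analog: (300 + 30) mod 360 = 330°
Analogous hues = 270° and 330°


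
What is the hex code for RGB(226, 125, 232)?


R = 226 → E2 (hex)
G = 125 → 7D (hex)
B = 232 → E8 (hex)
Hex = #E27DE8


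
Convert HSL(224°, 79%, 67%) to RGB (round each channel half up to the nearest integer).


H=224°, S=0.79, L=0.67
C = (1-|2L-1|)×S = (1-|0.34|)×0.79 = 0.5214
H' = H/60 = 224/60 ≈ 3.7333; X = C×(1-|H' mod 2 - 1|) = 0.13904
m = L - C/2 = 0.67 - 0.2607 = 0.4093
Sector ⌊H'⌋ = 3 → (R',G',B') = (0.0, 0.13904, 0.5214)
RGB = ((R'+m)×255, (G'+m)×255, (B'+m)×255) = (104.3715, 139.8267, 237.3285)
Round half up → RGB(104, 140, 237)


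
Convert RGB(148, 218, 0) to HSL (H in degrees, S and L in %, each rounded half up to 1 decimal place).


Normalize: R'=148/255≈0.5804, G'=218/255≈0.8549, B'=0/255≈0.0000
Max=218/255, Min=0/255, Δ=Max-Min=218/255
L = (Max+Min)/2 = (218+0)/510 = 218/510 = 0.42745… → L = 42.7%
L ≤ 0.5 → S = Δ/(Max+Min) = 218/(218+0) = 218/218 = 1 → S = 100.0%
(the 1/255 factors cancel in S and H, so raw channel differences can be used)
Max is G' → H = 60 × ((B-R)/Δ + 2) = 60 × ((0-148)/218 + 2)
  -148/218 + 2 = -0.6788… + 2 = 1.3211…
  H = 60 × 1.3211… = 79.266…° → H = 79.3°
= HSL(79.3°, 100.0%, 42.7%)


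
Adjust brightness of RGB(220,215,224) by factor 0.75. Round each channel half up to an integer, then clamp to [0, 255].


Multiply each channel by 0.75, round half up, clamp to [0, 255]
R: 220×0.75 = 165
G: 215×0.75 = 161.25 → round → 161
B: 224×0.75 = 168
= RGB(165, 161, 168)


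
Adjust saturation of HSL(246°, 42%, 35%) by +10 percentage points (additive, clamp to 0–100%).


Original S = 42%
Adjustment = +10 percentage points
New S = 42 + (10) = 52
Clamp to [0, 100] → 52
= HSL(246°, 52%, 35%)


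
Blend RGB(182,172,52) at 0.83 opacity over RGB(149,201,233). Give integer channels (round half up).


C = α×F + (1-α)×B, with 1-α = 0.17
R: 0.83×182 + 0.17×149 = 151.06 + 25.33 = 176.39 → 176
G: 0.83×172 + 0.17×201 = 142.76 + 34.17 = 176.93 → 177
B: 0.83×52 + 0.17×233 = 43.16 + 39.61 = 82.77 → 83
= RGB(176, 177, 83)


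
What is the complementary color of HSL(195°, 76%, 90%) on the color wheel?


Complement = opposite side of color wheel = hue + 180°
H' = (195 + 180) mod 360 = 15°
S and L unchanged.
= HSL(15°, 76%, 90%)


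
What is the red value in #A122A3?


Color: #A122A3
R = A1 = 161
G = 22 = 34
B = A3 = 163
Red = 161


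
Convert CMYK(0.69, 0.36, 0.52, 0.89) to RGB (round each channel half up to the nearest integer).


R = 255 × (1-C) × (1-K) = 255 × 0.31 × 0.11 = 8.6955 → 9
G = 255 × (1-M) × (1-K) = 255 × 0.64 × 0.11 = 17.952 → 18
B = 255 × (1-Y) × (1-K) = 255 × 0.48 × 0.11 = 13.464 → 13
= RGB(9, 18, 13)


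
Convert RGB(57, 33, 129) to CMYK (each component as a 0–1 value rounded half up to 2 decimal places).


R'=57/255≈0.2235, G'=33/255≈0.1294, B'=129/255≈0.5059
K = 1 - max(R',G',B') = 1 - 129/255 = 126/255 = 0.49411… → 0.49
(1-R'-K)/(1-K) simplifies to (max-R)/max with max = 129:
C = (129-57)/129 = 72/129 = 0.55813… → 0.56
M = (129-33)/129 = 96/129 = 0.74418… → 0.74
Y = (129-129)/129 = 0/129 = 0 → 0.00
= CMYK(0.56, 0.74, 0.00, 0.49)


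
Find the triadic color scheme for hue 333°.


Triadic: equally spaced at 120° intervals
H1 = 333°
H2 = (333 + 120) mod 360 = 93°
H3 = (333 + 240) mod 360 = 213°
Triadic = 333°, 93°, 213°


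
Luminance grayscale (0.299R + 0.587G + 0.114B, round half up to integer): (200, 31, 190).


Gray = 0.299×R + 0.587×G + 0.114×B
Gray = 0.299×200 + 0.587×31 + 0.114×190
Gray = 59.800 + 18.197 + 21.660
Gray = 99.657 → round half up → 100
Gray = 100


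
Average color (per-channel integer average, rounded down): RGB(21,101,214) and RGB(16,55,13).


Midpoint: each channel = ⌊(C₁+C₂)/2⌋
R: ⌊(21+16)/2⌋ = 18
G: ⌊(101+55)/2⌋ = 78
B: ⌊(214+13)/2⌋ = 113
= RGB(18, 78, 113)


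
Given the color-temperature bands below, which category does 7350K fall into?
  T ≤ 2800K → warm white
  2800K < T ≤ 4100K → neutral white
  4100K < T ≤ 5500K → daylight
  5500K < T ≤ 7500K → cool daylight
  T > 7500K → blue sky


Temperature: 7350K
5500K < 7350K ≤ 7500K → cool daylight
Classification: cool daylight


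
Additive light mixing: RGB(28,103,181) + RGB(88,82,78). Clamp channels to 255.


Additive: each channel = min(255, C₁+C₂)
R: 28+88 = 116 → 116
G: 103+82 = 185 → 185
B: 181+78 = 259 → 255
= RGB(116, 185, 255)


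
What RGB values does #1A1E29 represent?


1A → 26 (R)
1E → 30 (G)
29 → 41 (B)
= RGB(26, 30, 41)


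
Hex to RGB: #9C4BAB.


9C → 156 (R)
4B → 75 (G)
AB → 171 (B)
= RGB(156, 75, 171)


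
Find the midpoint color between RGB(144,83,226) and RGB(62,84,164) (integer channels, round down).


Midpoint: each channel = ⌊(C₁+C₂)/2⌋
R: ⌊(144+62)/2⌋ = 103
G: ⌊(83+84)/2⌋ = 83
B: ⌊(226+164)/2⌋ = 195
= RGB(103, 83, 195)


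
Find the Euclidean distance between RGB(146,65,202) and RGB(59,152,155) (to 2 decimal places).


d = √[(R₁-R₂)² + (G₁-G₂)² + (B₁-B₂)²]
d = √[(146-59)² + (65-152)² + (202-155)²]
d = √[7569 + 7569 + 2209]
d = √17347
d ≈ 131.71


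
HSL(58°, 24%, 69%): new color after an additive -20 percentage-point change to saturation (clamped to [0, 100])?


Original S = 24%
Adjustment = -20 percentage points
New S = 24 + (-20) = 4
Clamp to [0, 100] → 4
= HSL(58°, 4%, 69%)


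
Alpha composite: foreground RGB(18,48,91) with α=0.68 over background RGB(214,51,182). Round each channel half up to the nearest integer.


C = α×F + (1-α)×B, with 1-α = 0.32
R: 0.68×18 + 0.32×214 = 12.24 + 68.48 = 80.72 → 81
G: 0.68×48 + 0.32×51 = 32.64 + 16.32 = 48.96 → 49
B: 0.68×91 + 0.32×182 = 61.88 + 58.24 = 120.12 → 120
= RGB(81, 49, 120)


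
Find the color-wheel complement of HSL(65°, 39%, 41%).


Complement = opposite side of color wheel = hue + 180°
H' = (65 + 180) mod 360 = 245°
S and L unchanged.
= HSL(245°, 39%, 41%)


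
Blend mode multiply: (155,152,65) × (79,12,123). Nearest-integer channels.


Multiply: C = A×B/255, rounded to nearest integer
R: 155×79/255 = 12245/255 ≈ 48.020 → 48
G: 152×12/255 = 1824/255 ≈ 7.153 → 7
B: 65×123/255 = 7995/255 ≈ 31.353 → 31
= RGB(48, 7, 31)


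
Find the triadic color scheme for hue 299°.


Triadic: equally spaced at 120° intervals
H1 = 299°
H2 = (299 + 120) mod 360 = 59°
H3 = (299 + 240) mod 360 = 179°
Triadic = 299°, 59°, 179°


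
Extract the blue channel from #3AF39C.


Color: #3AF39C
R = 3A = 58
G = F3 = 243
B = 9C = 156
Blue = 156


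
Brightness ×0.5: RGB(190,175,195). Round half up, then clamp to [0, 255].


Multiply each channel by 0.5, round half up, clamp to [0, 255]
R: 190×0.5 = 95
G: 175×0.5 = 87.5 → round → 88
B: 195×0.5 = 97.5 → round → 98
= RGB(95, 88, 98)


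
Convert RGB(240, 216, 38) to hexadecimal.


R = 240 → F0 (hex)
G = 216 → D8 (hex)
B = 38 → 26 (hex)
Hex = #F0D826


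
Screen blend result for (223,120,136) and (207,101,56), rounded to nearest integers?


Screen: C = 255 - (255-A)×(255-B)/255, rounded to nearest integer
R: 255 - (255-223)×(255-207)/255 = 255 - 1536/255 ≈ 255 - 6.024 = 248.976 → 249
G: 255 - (255-120)×(255-101)/255 = 255 - 20790/255 ≈ 255 - 81.529 = 173.471 → 173
B: 255 - (255-136)×(255-56)/255 = 255 - 23681/255 ≈ 255 - 92.867 = 162.133 → 162
= RGB(249, 173, 162)


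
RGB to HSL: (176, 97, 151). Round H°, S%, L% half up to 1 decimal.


Normalize: R'=176/255≈0.6902, G'=97/255≈0.3804, B'=151/255≈0.5922
Max=176/255, Min=97/255, Δ=Max-Min=79/255
L = (Max+Min)/2 = (176+97)/510 = 273/510 = 0.53529… → L = 53.5%
L > 0.5 → S = Δ/(2-Max-Min) = 79/(510-176-97) = 79/237 = 0.33333… → S = 33.3%
(the 1/255 factors cancel in S and H, so raw channel differences can be used)
Max is R' → H = 60 × (((G-B)/Δ) mod 6) = 60 × (((97-151)/79) mod 6)
  (-54)/79 = -0.6835…; negative, so add 6 → 5.3164…
  H = 60 × 5.3164… = 318.987…° → H = 319.0°
= HSL(319.0°, 33.3%, 53.5%)


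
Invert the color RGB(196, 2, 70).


Invert: (255-R, 255-G, 255-B)
R: 255-196 = 59
G: 255-2 = 253
B: 255-70 = 185
= RGB(59, 253, 185)


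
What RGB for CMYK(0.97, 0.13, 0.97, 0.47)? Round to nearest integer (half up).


R = 255 × (1-C) × (1-K) = 255 × 0.03 × 0.53 = 4.0545 → 4
G = 255 × (1-M) × (1-K) = 255 × 0.87 × 0.53 = 117.5805 → 118
B = 255 × (1-Y) × (1-K) = 255 × 0.03 × 0.53 = 4.0545 → 4
= RGB(4, 118, 4)
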